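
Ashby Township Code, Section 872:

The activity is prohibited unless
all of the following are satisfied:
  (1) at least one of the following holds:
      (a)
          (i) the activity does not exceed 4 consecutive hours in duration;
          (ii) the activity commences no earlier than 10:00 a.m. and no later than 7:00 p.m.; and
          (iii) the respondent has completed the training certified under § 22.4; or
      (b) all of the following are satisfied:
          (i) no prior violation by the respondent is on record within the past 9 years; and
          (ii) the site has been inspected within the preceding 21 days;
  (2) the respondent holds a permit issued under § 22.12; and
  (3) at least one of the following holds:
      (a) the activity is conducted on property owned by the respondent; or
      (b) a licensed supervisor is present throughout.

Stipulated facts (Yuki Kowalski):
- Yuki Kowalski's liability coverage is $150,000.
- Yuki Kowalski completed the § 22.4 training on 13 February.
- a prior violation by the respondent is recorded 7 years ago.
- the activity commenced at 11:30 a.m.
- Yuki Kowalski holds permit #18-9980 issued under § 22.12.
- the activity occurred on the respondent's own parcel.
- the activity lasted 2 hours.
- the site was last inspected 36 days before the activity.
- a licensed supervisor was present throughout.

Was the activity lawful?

(i) ≤ 4 hrs duration — satisfied.
(ii) start within hours — holds.
(iii) training certified — holds.
So (a) is satisfied (T AND T AND T).
(i) no prior violation — not met.
(ii) site inspected — not met.
So (b) is not satisfied (F AND F).
So (1) is satisfied (T OR F).
(2) holds permit — satisfied.
(a) own property — satisfied.
(b) supervisor present — met.
(3) = T OR T = true.
Overall: T AND T AND T → true.

Yes — lawful.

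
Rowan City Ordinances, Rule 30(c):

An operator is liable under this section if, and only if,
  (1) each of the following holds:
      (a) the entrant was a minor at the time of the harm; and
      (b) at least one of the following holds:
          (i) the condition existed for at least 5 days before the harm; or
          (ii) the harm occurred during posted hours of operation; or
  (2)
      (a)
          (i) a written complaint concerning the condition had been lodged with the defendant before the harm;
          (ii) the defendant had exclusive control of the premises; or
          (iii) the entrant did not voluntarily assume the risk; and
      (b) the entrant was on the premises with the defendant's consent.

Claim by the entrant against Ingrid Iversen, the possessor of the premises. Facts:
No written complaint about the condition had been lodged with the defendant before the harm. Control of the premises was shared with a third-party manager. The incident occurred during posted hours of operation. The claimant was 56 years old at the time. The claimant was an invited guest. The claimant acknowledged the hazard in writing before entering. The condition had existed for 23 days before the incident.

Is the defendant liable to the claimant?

No — not liable.

(a) entrant a minor — not satisfied.
(i) condition ≥5 days old — holds.
(ii) during posted hours — holds.
(b) = T OR T = true.
(1) = F AND T = false.
(i) complaint lodged — not satisfied.
(ii) exclusive control — not met.
(iii) no assumed risk — not met.
So (a) is not satisfied (F OR F OR F).
(b) consent to enter — holds.
(2): F AND T → false.
Overall: F OR F → false.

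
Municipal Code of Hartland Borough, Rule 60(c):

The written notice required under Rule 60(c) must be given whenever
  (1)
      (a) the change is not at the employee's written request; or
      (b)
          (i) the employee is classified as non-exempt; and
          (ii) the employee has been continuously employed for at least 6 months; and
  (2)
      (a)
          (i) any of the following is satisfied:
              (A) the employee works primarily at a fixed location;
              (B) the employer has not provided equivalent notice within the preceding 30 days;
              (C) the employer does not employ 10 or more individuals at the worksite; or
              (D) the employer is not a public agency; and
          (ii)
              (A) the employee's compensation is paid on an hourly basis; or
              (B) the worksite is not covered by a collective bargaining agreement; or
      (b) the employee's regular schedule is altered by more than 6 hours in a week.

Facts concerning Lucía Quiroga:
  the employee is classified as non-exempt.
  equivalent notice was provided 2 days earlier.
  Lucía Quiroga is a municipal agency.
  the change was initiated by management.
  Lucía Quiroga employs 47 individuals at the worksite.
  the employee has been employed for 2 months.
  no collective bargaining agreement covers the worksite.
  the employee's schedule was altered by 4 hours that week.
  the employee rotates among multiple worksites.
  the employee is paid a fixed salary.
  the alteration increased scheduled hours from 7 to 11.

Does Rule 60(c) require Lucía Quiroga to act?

No — not required.

(a) not employee-requested — met.
(i) non-exempt — holds.
(ii) tenure ≥ 6 mo. — not met.
(b) = T AND F = false.
So (1) is satisfied (T OR F).
(A) fixed location — fails.
(B) no recent notice — not met.
(C) not (≥ 10 at site) — fails.
(D) not (public agency) — not satisfied.
So (i) is not satisfied (F OR F OR F OR F).
(A) hourly-paid — not satisfied.
(B) no CBA — holds.
(ii): F OR T → true.
(a) = F AND T = false.
(b) schedule shift > 6h — fails.
So (2) is not satisfied (F OR F).
Overall: T AND F → false.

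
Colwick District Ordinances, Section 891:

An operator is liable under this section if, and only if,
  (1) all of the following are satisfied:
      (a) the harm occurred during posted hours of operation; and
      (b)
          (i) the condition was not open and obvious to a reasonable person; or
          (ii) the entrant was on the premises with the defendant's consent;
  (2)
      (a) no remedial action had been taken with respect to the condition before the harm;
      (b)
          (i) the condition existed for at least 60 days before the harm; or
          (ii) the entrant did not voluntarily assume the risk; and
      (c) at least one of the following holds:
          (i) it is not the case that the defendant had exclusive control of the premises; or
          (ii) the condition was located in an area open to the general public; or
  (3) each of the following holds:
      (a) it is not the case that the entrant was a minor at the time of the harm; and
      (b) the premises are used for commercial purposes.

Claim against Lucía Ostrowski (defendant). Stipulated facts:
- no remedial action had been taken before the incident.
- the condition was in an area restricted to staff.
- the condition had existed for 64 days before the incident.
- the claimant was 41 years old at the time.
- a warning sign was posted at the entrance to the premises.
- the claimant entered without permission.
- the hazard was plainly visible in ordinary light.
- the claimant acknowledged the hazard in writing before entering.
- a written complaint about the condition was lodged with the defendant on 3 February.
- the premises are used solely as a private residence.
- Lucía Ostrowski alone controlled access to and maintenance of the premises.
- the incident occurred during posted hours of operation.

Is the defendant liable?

(a) during posted hours — met.
(i) not open/obvious — not satisfied.
(ii) consent to enter — fails.
So (b) is not satisfied (F OR F).
(1): T AND F → false.
(a) no remedial action — met.
(i) condition ≥60 days old — holds.
(ii) no assumed risk — not satisfied.
(b) = T OR F = true.
(i) not (exclusive control) — not satisfied.
(ii) public area — not satisfied.
(c): F OR F → false.
So (2) is not satisfied (T AND T AND F).
(a) not (entrant a minor) — satisfied.
(b) commercial use — not satisfied.
(3): T AND F → false.
So Overall is not satisfied (F OR F OR F).

No — not liable.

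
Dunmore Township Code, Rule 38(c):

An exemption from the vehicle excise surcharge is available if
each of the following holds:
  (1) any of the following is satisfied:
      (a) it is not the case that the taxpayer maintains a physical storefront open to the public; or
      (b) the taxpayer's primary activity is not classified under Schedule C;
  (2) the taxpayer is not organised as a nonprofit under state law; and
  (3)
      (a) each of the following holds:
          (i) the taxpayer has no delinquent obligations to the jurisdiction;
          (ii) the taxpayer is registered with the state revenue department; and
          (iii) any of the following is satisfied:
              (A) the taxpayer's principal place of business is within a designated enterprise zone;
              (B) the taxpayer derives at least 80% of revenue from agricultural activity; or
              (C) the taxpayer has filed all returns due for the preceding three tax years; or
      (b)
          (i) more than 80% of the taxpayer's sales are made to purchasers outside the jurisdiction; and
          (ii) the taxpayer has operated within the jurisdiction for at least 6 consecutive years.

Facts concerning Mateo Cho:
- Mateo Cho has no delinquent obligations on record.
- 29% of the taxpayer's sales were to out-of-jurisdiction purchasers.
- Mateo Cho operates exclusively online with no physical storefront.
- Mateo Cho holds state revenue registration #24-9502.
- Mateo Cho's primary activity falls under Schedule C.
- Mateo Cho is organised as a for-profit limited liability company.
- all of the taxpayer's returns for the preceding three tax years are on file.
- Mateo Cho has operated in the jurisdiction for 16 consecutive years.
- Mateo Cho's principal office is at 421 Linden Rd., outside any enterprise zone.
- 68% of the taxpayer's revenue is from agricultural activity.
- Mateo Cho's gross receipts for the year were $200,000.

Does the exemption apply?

Yes — exempt.

(a) not (has storefront) — satisfied.
(b) not (Schedule C activity) — not met.
(1) = T OR F = true.
(2) not (nonprofit) — met.
(i) no delinquency — holds.
(ii) state-registered — met.
(A) in enterprise zone — not met.
(B) ≥80% agricultural — fails.
(C) returns current — holds.
(iii): F OR F OR T → true.
(a) = T AND T AND T = true.
(i) >80% out-of-jur. sales — not satisfied.
(ii) ≥ 6 yrs in jurisdiction — holds.
(b) = F AND T = false.
So (3) is satisfied (T OR F).
Overall: T AND T AND T → true.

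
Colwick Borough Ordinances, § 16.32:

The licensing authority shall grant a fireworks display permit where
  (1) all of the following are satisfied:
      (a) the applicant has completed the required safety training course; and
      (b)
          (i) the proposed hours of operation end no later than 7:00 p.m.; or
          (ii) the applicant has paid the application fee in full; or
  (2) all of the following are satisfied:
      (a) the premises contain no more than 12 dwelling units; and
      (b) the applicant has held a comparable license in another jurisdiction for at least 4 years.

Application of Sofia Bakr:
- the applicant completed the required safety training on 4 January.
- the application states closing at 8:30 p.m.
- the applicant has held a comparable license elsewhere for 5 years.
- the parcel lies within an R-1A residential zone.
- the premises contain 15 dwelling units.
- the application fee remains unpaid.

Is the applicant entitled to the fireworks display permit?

(a) safety training — holds.
(i) closes by 7 p.m. — fails.
(ii) fee paid — fails.
(b): F OR F → false.
(1) = T AND F = false.
(a) ≤ 12 units — fails.
(b) prior license ≥ 4 yr — met.
(2) = F AND T = false.
So Overall is not satisfied (F OR F).

No — denied.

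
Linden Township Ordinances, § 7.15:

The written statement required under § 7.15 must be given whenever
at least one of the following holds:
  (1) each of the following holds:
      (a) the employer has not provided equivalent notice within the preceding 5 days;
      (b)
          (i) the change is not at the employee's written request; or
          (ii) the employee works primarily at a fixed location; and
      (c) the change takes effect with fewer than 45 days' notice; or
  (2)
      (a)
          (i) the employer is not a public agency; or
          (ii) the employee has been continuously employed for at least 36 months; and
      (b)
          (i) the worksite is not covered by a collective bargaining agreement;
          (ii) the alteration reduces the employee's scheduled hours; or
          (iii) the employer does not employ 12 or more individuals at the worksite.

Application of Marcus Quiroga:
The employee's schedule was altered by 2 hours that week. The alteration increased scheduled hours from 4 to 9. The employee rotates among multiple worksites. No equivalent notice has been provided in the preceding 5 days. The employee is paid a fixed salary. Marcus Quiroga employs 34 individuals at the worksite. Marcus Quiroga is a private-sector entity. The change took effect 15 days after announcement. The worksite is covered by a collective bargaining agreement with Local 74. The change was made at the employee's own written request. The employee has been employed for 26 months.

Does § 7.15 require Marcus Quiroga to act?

(a) no recent notice — holds.
(i) not employee-requested — not satisfied.
(ii) fixed location — not satisfied.
So (b) is not satisfied (F OR F).
(c) < 45 days' notice — satisfied.
So (1) is not satisfied (T AND F AND T).
(i) not (public agency) — met.
(ii) tenure ≥ 36 mo. — not satisfied.
So (a) is satisfied (T OR F).
(i) no CBA — not satisfied.
(ii) hours reduced — fails.
(iii) not (≥ 12 at site) — not met.
(b) = F OR F OR F = false.
So (2) is not satisfied (T AND F).
So Overall is not satisfied (F OR F).

No — not required.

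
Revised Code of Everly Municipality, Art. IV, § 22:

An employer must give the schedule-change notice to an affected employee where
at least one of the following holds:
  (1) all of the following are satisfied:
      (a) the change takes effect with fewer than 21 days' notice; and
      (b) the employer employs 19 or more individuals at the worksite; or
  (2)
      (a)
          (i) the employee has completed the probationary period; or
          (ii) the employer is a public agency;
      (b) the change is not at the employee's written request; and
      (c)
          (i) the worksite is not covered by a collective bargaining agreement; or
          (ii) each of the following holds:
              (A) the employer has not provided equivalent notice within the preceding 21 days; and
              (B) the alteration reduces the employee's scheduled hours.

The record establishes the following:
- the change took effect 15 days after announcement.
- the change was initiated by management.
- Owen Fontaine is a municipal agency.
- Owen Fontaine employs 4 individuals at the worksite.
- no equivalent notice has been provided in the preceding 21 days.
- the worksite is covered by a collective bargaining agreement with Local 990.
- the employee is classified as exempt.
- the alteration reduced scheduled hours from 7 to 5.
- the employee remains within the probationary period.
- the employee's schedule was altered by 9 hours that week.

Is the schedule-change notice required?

(a) < 21 days' notice — met.
(b) ≥ 19 at site — fails.
(1) = T AND F = false.
(i) past probation — not satisfied.
(ii) public agency — holds.
So (a) is satisfied (F OR T).
(b) not employee-requested — met.
(i) no CBA — not satisfied.
(A) no recent notice — holds.
(B) hours reduced — holds.
So (ii) is satisfied (T AND T).
(c) = F OR T = true.
So (2) is satisfied (T AND T AND T).
Overall = F OR T = true.

Yes — required.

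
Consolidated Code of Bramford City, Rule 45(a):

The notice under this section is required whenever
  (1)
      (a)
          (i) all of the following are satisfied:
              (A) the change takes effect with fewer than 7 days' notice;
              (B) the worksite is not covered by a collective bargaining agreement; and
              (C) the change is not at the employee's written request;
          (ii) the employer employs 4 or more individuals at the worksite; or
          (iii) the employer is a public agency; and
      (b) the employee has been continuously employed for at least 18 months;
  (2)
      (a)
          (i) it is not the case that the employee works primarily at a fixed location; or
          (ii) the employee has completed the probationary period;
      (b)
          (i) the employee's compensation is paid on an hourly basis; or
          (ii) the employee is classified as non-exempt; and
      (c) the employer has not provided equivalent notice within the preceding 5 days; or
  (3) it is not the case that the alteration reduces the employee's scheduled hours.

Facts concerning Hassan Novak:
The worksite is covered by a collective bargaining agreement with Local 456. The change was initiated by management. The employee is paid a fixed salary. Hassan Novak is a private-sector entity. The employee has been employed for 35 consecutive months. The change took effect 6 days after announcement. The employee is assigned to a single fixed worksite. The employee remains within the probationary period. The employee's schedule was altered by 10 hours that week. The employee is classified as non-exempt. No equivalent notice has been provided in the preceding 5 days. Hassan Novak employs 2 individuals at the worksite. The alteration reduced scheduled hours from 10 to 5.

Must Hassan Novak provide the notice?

No — not required.

(A) < 7 days' notice — met.
(B) no CBA — fails.
(C) not employee-requested — holds.
So (i) is not satisfied (T AND F AND T).
(ii) ≥ 4 at site — not met.
(iii) public agency — fails.
(a): F OR F OR F → false.
(b) tenure ≥ 18 mo. — met.
(1) = F AND T = false.
(i) not (fixed location) — fails.
(ii) past probation — not satisfied.
So (a) is not satisfied (F OR F).
(i) hourly-paid — fails.
(ii) non-exempt — satisfied.
(b) = F OR T = true.
(c) no recent notice — met.
So (2) is not satisfied (F AND T AND T).
(3) not (hours reduced) — fails.
Overall: F OR F OR F → false.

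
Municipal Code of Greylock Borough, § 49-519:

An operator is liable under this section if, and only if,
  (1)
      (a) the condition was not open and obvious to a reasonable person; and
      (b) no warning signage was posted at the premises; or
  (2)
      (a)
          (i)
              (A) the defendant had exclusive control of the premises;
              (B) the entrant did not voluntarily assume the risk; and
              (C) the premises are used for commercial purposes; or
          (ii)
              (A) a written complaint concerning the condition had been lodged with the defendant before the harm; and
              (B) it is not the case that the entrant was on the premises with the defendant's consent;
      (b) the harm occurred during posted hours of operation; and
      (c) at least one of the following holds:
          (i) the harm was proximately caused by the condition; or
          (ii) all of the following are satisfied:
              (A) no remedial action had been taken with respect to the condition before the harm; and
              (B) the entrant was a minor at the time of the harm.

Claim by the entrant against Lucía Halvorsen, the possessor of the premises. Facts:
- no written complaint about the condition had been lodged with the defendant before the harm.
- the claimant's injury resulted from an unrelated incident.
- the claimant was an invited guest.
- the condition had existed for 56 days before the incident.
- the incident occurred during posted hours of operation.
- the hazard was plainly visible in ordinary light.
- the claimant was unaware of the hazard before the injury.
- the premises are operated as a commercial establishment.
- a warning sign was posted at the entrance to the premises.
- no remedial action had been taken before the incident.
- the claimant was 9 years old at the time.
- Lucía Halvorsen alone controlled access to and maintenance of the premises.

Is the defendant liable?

(a) not open/obvious — not met.
(b) no signage posted — fails.
(1) = F AND F = false.
(A) exclusive control — met.
(B) no assumed risk — holds.
(C) commercial use — holds.
So (i) is satisfied (T AND T AND T).
(A) complaint lodged — fails.
(B) not (consent to enter) — fails.
(ii): F AND F → false.
(a) = T OR F = true.
(b) during posted hours — satisfied.
(i) proximate cause — not satisfied.
(A) no remedial action — holds.
(B) entrant a minor — satisfied.
(ii) = T AND T = true.
So (c) is satisfied (F OR T).
(2): T AND T AND T → true.
Overall = F OR T = true.

Yes — liable.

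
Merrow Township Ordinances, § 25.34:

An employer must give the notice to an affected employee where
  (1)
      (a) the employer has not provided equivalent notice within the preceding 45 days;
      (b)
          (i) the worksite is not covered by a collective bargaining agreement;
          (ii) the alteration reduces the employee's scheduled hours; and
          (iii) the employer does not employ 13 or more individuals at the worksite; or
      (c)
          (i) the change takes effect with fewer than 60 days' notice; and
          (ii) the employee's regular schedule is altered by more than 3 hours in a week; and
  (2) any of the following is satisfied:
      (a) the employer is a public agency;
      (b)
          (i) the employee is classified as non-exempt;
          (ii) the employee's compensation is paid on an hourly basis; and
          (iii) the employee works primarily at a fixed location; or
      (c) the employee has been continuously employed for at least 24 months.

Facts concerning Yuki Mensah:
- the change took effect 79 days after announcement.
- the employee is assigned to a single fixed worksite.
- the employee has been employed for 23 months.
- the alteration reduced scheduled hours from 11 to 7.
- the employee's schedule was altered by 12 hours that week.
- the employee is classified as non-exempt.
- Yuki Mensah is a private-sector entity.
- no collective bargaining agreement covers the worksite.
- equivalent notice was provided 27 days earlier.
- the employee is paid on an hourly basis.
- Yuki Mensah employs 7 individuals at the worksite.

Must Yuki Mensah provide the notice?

(a) no recent notice — fails.
(i) no CBA — met.
(ii) hours reduced — satisfied.
(iii) not (≥ 13 at site) — satisfied.
(b) = T AND T AND T = true.
(i) < 60 days' notice — fails.
(ii) schedule shift > 3h — met.
So (c) is not satisfied (F AND T).
(1): F OR T OR F → true.
(a) public agency — not met.
(i) non-exempt — holds.
(ii) hourly-paid — met.
(iii) fixed location — satisfied.
So (b) is satisfied (T AND T AND T).
(c) tenure ≥ 24 mo. — not satisfied.
So (2) is satisfied (F OR T OR F).
Overall = T AND T = true.

Yes — required.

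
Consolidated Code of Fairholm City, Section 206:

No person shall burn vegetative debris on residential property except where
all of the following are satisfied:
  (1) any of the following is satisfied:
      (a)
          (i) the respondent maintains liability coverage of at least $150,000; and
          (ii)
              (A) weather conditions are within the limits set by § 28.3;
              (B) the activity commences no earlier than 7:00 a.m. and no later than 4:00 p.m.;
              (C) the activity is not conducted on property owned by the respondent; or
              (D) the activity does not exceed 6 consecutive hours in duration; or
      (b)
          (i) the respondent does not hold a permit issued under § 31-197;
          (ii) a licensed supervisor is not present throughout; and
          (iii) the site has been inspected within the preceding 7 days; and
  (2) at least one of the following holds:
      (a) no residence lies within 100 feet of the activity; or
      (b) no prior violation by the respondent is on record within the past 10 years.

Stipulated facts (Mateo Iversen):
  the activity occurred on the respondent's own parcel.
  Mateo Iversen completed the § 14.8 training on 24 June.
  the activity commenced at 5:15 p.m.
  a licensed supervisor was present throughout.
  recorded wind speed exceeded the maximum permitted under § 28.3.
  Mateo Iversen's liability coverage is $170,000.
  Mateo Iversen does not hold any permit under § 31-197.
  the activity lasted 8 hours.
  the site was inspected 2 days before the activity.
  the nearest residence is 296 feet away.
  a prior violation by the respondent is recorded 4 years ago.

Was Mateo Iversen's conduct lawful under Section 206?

(i) coverage ≥ $150,000 — holds.
(A) weather ok — not met.
(B) start within hours — not met.
(C) not (own property) — not met.
(D) ≤ 6 hrs duration — fails.
(ii) = F OR F OR F OR F = false.
(a): T AND F → false.
(i) not (holds permit) — satisfied.
(ii) not (supervisor present) — not satisfied.
(iii) site inspected — holds.
(b): T AND F AND T → false.
(1) = F OR F = false.
(a) no residence in 100 ft — met.
(b) no prior violation — not met.
(2): T OR F → true.
Overall: F AND T → false.

No — unlawful.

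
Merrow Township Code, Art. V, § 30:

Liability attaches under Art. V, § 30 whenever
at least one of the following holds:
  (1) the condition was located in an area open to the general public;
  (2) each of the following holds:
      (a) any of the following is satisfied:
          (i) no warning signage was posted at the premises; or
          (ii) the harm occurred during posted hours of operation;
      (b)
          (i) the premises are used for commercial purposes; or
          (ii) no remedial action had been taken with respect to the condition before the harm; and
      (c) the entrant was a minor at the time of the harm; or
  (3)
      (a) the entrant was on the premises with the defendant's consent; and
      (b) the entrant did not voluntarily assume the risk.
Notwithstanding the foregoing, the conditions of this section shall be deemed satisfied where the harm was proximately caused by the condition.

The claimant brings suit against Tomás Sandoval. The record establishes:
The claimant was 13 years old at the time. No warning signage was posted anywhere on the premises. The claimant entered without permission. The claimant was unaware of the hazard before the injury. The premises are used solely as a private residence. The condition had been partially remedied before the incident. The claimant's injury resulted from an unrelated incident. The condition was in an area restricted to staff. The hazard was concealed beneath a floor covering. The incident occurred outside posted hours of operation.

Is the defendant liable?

No — not liable.

(1) public area — not satisfied.
(i) no signage posted — met.
(ii) during posted hours — not met.
(a) = T OR F = true.
(i) commercial use — not satisfied.
(ii) no remedial action — not met.
So (b) is not satisfied (F OR F).
(c) entrant a minor — holds.
So (2) is not satisfied (T AND F AND T).
(a) consent to enter — not met.
(b) no assumed risk — satisfied.
(3) = F AND T = false.
Overall = F OR F OR F = false.
Exception (proximate cause) — not satisfied.
Result: main false OR exception false → false.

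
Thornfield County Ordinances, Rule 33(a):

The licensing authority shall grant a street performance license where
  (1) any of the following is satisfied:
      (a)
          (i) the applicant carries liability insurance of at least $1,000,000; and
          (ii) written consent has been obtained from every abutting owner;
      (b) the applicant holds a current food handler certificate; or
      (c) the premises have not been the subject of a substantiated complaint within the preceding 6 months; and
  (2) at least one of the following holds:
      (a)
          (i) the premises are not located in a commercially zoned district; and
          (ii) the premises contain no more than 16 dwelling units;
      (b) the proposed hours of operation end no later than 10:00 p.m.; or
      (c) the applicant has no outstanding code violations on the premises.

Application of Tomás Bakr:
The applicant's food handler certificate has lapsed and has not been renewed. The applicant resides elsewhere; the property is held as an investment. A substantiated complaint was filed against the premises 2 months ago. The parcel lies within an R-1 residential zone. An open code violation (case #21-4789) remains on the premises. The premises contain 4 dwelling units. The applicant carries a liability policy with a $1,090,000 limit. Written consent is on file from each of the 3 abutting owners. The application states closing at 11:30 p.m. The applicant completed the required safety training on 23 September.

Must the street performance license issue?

(i) insurance ≥ $1,000,000 — holds.
(ii) all abutters consent — satisfied.
So (a) is satisfied (T AND T).
(b) food handler cert. — fails.
(c) no complaint in 6 mo. — fails.
(1) = T OR F OR F = true.
(i) not (commercially zoned) — met.
(ii) ≤ 16 units — met.
(a): T AND T → true.
(b) closes by 10 p.m. — fails.
(c) no code violations — fails.
So (2) is satisfied (T OR F OR F).
Overall = T AND T = true.

Yes — granted.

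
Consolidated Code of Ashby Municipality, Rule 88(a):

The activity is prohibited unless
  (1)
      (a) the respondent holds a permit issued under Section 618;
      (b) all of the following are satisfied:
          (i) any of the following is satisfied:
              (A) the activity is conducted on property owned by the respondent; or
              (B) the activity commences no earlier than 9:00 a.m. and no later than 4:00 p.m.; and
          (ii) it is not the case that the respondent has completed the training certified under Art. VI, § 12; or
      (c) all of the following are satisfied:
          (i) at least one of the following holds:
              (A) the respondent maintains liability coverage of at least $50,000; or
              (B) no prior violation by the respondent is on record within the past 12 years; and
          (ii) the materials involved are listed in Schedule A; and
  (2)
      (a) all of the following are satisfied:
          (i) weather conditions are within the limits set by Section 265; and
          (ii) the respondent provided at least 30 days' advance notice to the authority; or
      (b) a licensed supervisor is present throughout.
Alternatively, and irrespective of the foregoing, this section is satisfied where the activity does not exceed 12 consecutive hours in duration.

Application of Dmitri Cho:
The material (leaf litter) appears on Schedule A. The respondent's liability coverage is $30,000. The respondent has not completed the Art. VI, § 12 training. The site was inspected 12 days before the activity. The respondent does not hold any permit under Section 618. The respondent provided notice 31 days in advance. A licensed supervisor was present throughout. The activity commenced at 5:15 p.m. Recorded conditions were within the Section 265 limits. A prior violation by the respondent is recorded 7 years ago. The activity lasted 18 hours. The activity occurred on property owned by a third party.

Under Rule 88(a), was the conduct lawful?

No — unlawful.

(a) holds permit — not met.
(A) own property — fails.
(B) start within hours — fails.
(i) = F OR F = false.
(ii) not (training certified) — holds.
(b): F AND T → false.
(A) coverage ≥ $50,000 — not satisfied.
(B) no prior violation — not met.
So (i) is not satisfied (F OR F).
(ii) Schedule A material — holds.
(c) = F AND T = false.
(1) = F OR F OR F = false.
(i) weather ok — satisfied.
(ii) ≥30 days' notice — met.
(a) = T AND T = true.
(b) supervisor present — met.
(2): T OR T → true.
Overall: F AND T → false.
Exception (≤ 12 hrs duration) — not satisfied.
Result: main false OR exception false → false.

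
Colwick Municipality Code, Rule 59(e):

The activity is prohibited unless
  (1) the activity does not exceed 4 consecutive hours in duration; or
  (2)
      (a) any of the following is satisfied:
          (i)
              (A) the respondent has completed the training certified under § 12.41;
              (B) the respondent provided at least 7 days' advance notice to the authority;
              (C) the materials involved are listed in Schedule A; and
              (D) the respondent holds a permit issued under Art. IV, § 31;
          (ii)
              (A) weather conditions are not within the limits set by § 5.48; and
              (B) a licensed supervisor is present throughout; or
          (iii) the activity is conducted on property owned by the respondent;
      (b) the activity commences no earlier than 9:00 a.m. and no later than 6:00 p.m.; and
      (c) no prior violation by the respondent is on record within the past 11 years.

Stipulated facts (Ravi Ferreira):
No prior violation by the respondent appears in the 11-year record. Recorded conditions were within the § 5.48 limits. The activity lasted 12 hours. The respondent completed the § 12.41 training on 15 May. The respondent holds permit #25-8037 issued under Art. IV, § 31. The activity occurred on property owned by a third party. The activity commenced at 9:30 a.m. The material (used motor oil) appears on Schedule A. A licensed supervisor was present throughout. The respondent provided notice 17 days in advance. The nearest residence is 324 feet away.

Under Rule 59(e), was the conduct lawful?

Yes — lawful.

(1) ≤ 4 hrs duration — not met.
(A) training certified — met.
(B) ≥7 days' notice — holds.
(C) Schedule A material — met.
(D) holds permit — holds.
(i): T AND T AND T AND T → true.
(A) not (weather ok) — not met.
(B) supervisor present — satisfied.
So (ii) is not satisfied (F AND T).
(iii) own property — fails.
(a) = T OR F OR F = true.
(b) start within hours — met.
(c) no prior violation — holds.
(2) = T AND T AND T = true.
Overall = F OR T = true.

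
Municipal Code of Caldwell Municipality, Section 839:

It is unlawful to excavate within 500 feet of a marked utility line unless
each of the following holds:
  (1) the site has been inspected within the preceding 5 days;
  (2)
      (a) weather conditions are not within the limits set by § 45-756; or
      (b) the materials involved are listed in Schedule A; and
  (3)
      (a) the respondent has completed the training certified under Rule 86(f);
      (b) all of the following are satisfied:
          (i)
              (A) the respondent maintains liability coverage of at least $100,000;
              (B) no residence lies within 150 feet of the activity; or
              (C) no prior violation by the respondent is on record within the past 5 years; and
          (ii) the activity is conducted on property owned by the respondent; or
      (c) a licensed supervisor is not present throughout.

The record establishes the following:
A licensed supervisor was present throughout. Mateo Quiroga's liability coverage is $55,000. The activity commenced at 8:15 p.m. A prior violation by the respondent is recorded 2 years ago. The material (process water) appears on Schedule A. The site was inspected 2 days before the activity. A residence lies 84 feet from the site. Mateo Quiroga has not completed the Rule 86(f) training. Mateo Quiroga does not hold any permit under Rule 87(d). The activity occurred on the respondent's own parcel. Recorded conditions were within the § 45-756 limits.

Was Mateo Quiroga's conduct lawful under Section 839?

(1) site inspected — met.
(a) not (weather ok) — fails.
(b) Schedule A material — satisfied.
So (2) is satisfied (F OR T).
(a) training certified — fails.
(A) coverage ≥ $100,000 — not met.
(B) no residence in 150 ft — not met.
(C) no prior violation — not met.
(i): F OR F OR F → false.
(ii) own property — satisfied.
(b): F AND T → false.
(c) not (supervisor present) — not satisfied.
(3) = F OR F OR F = false.
So Overall is not satisfied (T AND T AND F).

No — unlawful.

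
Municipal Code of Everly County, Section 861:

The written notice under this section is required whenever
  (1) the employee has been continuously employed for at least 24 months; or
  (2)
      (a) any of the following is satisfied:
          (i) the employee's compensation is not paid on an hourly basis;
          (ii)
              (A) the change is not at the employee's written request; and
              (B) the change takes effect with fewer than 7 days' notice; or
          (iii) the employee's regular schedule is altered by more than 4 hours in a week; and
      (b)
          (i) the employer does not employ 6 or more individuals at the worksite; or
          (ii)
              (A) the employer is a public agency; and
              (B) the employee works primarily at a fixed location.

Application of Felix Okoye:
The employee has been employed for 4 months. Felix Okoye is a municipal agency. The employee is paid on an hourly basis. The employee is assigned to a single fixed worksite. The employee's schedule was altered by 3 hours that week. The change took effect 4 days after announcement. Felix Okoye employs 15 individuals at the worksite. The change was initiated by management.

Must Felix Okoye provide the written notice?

Yes — required.

(1) tenure ≥ 24 mo. — not met.
(i) not (hourly-paid) — not met.
(A) not employee-requested — holds.
(B) < 7 days' notice — satisfied.
(ii): T AND T → true.
(iii) schedule shift > 4h — fails.
So (a) is satisfied (F OR T OR F).
(i) not (≥ 6 at site) — not met.
(A) public agency — met.
(B) fixed location — holds.
(ii): T AND T → true.
(b): F OR T → true.
(2): T AND T → true.
So Overall is satisfied (F OR T).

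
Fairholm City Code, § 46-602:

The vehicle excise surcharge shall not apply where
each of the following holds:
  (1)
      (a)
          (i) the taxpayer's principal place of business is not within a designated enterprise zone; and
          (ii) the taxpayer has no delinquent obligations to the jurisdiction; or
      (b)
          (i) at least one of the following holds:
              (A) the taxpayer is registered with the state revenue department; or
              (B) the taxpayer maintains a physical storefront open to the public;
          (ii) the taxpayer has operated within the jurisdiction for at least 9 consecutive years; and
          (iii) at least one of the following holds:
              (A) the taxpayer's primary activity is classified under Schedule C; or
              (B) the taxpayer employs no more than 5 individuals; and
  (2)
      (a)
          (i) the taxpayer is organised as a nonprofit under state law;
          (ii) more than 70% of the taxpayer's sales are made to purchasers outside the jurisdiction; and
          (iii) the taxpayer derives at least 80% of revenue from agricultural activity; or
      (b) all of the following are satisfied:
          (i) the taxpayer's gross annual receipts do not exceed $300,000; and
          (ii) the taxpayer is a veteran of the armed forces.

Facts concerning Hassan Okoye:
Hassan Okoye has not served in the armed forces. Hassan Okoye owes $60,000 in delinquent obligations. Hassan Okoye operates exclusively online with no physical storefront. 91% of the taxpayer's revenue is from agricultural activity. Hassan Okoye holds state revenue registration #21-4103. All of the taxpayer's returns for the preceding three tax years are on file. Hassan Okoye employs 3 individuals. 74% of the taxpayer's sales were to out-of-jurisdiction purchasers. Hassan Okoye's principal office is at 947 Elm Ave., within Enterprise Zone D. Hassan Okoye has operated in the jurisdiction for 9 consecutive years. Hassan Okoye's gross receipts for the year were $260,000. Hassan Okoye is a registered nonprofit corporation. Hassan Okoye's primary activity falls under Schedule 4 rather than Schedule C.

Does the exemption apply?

(i) not (in enterprise zone) — fails.
(ii) no delinquency — fails.
So (a) is not satisfied (F AND F).
(A) state-registered — met.
(B) has storefront — not satisfied.
(i) = T OR F = true.
(ii) ≥ 9 yrs in jurisdiction — satisfied.
(A) Schedule C activity — not met.
(B) ≤ 5 employees — met.
So (iii) is satisfied (F OR T).
(b): T AND T AND T → true.
So (1) is satisfied (F OR T).
(i) nonprofit — met.
(ii) >70% out-of-jur. sales — satisfied.
(iii) ≥80% agricultural — met.
So (a) is satisfied (T AND T AND T).
(i) receipts ≤ $300,000 — satisfied.
(ii) veteran — fails.
(b) = T AND F = false.
(2) = T OR F = true.
So Overall is satisfied (T AND T).

Yes — exempt.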